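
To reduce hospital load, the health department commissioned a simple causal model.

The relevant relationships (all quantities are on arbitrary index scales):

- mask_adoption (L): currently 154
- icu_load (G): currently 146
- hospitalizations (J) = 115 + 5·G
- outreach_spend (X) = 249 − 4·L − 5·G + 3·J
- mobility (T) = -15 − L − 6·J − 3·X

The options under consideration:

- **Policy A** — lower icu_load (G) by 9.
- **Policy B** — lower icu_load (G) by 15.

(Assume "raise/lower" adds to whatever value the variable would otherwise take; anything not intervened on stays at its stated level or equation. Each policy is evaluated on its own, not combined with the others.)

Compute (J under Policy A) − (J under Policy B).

Policy A (G − 9):
  G = 146 − 9 = 137
  J = 115 + 5·137 = 800
Policy B (G − 15):
  G = 146 − 15 = 131
  J = 115 + 5·131 = 770
J: 800 − 770 = 30

30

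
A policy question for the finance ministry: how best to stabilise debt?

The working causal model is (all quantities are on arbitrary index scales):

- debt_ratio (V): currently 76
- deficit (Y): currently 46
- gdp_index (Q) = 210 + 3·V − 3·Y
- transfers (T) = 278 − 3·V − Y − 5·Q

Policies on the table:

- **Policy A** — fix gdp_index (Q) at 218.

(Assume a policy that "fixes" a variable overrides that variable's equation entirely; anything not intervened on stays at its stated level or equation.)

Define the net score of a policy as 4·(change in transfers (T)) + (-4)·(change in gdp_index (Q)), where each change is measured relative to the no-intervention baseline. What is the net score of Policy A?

1968

Baseline:
  V = 76
  Y = 46
  Q = 210 + 3·76 − 3·46 = 300
  T = 278 − 3·76 − 46 − 5·300 = -1496
Policy A (Q := 218):
  V = 76
  Y = 46
  Q = 218
  T = 278 − 3·76 − 46 − 5·218 = -1086
ΔT = -1086 − (-1496) = 410; ΔQ = 218 − 300 = -82
Score = 4·410 + (-4)·(-82) = 1968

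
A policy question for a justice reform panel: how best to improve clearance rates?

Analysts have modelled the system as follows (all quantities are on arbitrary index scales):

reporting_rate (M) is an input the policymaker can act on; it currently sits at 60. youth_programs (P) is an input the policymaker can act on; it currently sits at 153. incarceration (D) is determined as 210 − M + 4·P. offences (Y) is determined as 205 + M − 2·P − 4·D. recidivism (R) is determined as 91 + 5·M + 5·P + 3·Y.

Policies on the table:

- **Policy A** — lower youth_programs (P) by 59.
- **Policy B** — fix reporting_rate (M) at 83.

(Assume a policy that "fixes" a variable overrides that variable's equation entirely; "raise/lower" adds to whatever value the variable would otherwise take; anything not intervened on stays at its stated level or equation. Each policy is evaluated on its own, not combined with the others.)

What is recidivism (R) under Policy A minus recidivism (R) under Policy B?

2431

Policy A (P − 59):
  M = 60
  P = 153 − 59 = 94
  D = 210 − 60 + 4·94 = 526
  Y = 205 + 60 − 2·94 − 4·526 = -2027
  R = 91 + 5·60 + 5·94 + 3·(-2027) = -5220
Policy B (M := 83):
  M = 83
  P = 153
  D = 210 − 83 + 4·153 = 739
  Y = 205 + 83 − 2·153 − 4·739 = -2974
  R = 91 + 5·83 + 5·153 + 3·(-2974) = -7651
R: -5220 − (-7651) = 2431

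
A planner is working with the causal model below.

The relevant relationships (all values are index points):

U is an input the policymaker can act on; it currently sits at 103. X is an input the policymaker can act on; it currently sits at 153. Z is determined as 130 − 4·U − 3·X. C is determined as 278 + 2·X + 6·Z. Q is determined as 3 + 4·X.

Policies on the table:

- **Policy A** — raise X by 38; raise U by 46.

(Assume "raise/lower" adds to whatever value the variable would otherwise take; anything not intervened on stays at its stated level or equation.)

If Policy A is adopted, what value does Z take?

-1039

Policy A (X + 38, U + 46):
  U = 103 + 46 = 149
  X = 153 + 38 = 191
  Z = 130 − 4·149 − 3·191 = -1039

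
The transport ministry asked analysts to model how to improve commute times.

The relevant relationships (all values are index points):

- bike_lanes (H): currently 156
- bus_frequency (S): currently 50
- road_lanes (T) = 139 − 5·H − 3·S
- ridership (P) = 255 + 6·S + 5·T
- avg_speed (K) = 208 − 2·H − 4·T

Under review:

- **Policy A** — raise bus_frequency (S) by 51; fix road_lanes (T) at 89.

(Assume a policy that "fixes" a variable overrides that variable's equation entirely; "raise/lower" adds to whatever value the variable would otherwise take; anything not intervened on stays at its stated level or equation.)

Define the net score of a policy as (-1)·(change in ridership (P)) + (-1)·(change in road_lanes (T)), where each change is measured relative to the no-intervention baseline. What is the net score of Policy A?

Baseline:
  H = 156
  S = 50
  T = 139 − 5·156 − 3·50 = -791
  P = 255 + 6·50 + 5·(-791) = -3400
Policy A (S + 51, T := 89):
  H = 156
  S = 50 + 51 = 101
  T = 89
  P = 255 + 6·101 + 5·89 = 1306
ΔP = 1306 − (-3400) = 4706; ΔT = 89 − (-791) = 880
Score = (-1)·4706 + (-1)·880 = -5586

-5586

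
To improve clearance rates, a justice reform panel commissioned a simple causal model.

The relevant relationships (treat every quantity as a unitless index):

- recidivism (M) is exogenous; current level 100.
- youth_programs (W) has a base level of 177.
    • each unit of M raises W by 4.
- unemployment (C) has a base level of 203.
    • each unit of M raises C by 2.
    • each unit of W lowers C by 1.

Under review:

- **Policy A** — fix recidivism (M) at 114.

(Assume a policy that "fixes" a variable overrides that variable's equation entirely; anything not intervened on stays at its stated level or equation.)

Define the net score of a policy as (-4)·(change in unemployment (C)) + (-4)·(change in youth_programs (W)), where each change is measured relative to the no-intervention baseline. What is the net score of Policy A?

-112

Baseline:
  M = 100
  W = 177 + 4·100 = 577
  C = 203 + 2·100 − 577 = -174
Policy A (M := 114):
  M = 114
  W = 177 + 4·114 = 633
  C = 203 + 2·114 − 633 = -202
ΔC = -202 − (-174) = -28; ΔW = 633 − 577 = 56
Score = (-4)·(-28) + (-4)·56 = -112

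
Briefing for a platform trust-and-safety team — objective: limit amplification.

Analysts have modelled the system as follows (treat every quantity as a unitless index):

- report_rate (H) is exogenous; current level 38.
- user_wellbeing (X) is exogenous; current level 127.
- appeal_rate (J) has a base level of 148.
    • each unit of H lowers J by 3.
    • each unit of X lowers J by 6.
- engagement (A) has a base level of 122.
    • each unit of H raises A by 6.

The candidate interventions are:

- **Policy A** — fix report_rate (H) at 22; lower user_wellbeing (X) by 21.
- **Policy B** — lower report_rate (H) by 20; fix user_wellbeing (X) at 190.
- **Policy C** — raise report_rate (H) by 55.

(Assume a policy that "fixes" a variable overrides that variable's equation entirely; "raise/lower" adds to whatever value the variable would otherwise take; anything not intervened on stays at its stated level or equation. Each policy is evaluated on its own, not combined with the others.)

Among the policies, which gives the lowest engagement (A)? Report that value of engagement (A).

230

Policy A (H := 22, X − 21):
  H = 22
  A = 122 + 6·22 = 254
Policy B (H − 20, X := 190):
  H = 38 − 20 = 18
  A = 122 + 6·18 = 230
Policy C (H + 55):
  H = 38 + 55 = 93
  A = 122 + 6·93 = 680
Comparing — Policy A: A=254, Policy B: A=230, Policy C: A=680. Lowest is 230 (Policy B).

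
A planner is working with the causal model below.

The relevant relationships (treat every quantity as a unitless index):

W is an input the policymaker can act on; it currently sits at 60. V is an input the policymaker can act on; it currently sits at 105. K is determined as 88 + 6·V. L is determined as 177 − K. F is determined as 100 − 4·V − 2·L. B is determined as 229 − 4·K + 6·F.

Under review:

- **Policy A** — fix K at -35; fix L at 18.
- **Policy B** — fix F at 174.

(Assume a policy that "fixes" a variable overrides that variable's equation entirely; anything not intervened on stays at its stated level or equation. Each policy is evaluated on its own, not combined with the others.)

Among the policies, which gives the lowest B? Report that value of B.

Policy A (K := -35, L := 18):
  V = 105
  K = -35
  L = 18
  F = 100 − 4·105 − 2·18 = -356
  B = 229 − 4·(-35) + 6·(-356) = -1767
Policy B (F := 174):
  V = 105
  K = 88 + 6·105 = 718
  L = 177 − 718 = -541
  F = 174
  B = 229 − 4·718 + 6·174 = -1599
Comparing — Policy A: B=-1767, Policy B: B=-1599. Lowest is -1767 (Policy A).

-1767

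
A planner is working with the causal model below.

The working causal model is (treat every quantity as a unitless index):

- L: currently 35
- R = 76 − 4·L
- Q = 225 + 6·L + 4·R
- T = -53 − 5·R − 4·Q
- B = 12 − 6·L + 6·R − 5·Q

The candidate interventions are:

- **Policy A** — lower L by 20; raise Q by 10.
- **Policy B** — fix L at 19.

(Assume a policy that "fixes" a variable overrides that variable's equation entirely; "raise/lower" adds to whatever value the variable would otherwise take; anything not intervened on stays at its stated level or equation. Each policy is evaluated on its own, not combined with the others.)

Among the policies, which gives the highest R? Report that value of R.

Policy A (L − 20, Q + 10):
  L = 35 − 20 = 15
  R = 76 − 4·15 = 16
Policy B (L := 19):
  L = 19
  R = 76 − 4·19 = 0
Comparing — Policy A: R=16, Policy B: R=0. Highest is 16 (Policy A).

16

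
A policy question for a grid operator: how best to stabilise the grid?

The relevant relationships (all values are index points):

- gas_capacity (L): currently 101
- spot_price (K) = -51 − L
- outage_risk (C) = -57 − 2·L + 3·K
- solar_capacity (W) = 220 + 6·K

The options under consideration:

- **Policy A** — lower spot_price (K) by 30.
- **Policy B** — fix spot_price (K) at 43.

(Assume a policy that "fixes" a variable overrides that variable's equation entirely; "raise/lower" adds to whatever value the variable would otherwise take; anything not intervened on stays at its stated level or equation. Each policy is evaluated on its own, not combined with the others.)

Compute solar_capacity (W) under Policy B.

478

Policy B (K := 43):
  L = 101
  K = 43
  W = 220 + 6·43 = 478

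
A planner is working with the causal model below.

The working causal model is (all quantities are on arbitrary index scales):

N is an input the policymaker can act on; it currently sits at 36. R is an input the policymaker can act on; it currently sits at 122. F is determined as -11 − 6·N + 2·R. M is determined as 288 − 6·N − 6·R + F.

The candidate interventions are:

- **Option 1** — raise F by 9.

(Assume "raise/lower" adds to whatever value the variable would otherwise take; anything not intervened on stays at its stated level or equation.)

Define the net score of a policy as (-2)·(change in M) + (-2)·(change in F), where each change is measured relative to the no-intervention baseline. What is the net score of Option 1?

-36

Baseline:
  N = 36
  R = 122
  F = -11 − 6·36 + 2·122 = 17
  M = 288 − 6·36 − 6·122 + 17 = -643
Option 1 (F + 9):
  N = 36
  R = 122
  F = -11 − 6·36 + 2·122 (+9 from intervention) = 26
  M = 288 − 6·36 − 6·122 + 26 = -634
ΔM = -634 − (-643) = 9; ΔF = 26 − 17 = 9
Score = (-2)·9 + (-2)·9 = -36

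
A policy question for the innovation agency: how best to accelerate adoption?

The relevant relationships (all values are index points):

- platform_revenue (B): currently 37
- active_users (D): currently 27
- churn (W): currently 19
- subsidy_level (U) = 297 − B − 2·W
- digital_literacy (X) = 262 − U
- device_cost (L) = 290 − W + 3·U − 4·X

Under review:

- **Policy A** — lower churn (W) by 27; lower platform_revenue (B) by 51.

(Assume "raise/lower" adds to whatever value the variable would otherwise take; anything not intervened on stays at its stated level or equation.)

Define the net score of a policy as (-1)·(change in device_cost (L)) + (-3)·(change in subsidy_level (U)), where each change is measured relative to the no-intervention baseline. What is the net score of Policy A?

Baseline:
  B = 37
  W = 19
  U = 297 − 37 − 2·19 = 222
  X = 262 − 222 = 40
  L = 290 − 19 + 3·222 − 4·40 = 777
Policy A (W − 27, B − 51):
  B = 37 − 51 = -14
  W = 19 − 27 = -8
  U = 297 − (-14) − 2·(-8) = 327
  X = 262 − 327 = -65
  L = 290 − (-8) + 3·327 − 4·(-65) = 1539
ΔL = 1539 − 777 = 762; ΔU = 327 − 222 = 105
Score = (-1)·762 + (-3)·105 = -1077

-1077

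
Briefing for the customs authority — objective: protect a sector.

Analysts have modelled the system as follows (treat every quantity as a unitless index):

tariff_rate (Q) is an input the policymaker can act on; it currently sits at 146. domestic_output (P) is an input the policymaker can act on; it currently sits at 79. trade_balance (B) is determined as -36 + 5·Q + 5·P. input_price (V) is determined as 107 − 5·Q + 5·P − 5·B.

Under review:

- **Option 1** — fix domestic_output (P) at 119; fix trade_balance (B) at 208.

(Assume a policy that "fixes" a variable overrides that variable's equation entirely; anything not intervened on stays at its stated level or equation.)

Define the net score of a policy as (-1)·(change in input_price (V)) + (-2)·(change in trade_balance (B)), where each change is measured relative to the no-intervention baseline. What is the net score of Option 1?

-2843

Baseline:
  Q = 146
  P = 79
  B = -36 + 5·146 + 5·79 = 1089
  V = 107 − 5·146 + 5·79 − 5·1089 = -5673
Option 1 (P := 119, B := 208):
  Q = 146
  P = 119
  B = 208
  V = 107 − 5·146 + 5·119 − 5·208 = -1068
ΔV = -1068 − (-5673) = 4605; ΔB = 208 − 1089 = -881
Score = (-1)·4605 + (-2)·(-881) = -2843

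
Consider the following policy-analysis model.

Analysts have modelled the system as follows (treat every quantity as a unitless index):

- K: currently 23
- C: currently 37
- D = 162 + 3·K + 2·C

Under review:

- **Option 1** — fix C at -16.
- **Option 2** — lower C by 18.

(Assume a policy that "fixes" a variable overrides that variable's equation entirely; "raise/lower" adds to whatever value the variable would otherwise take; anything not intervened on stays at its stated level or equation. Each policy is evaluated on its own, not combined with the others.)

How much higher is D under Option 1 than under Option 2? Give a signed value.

Option 1 (C := -16):
  K = 23
  C = -16
  D = 162 + 3·23 + 2·(-16) = 199
Option 2 (C − 18):
  K = 23
  C = 37 − 18 = 19
  D = 162 + 3·23 + 2·19 = 269
D: 199 − 269 = -70

-70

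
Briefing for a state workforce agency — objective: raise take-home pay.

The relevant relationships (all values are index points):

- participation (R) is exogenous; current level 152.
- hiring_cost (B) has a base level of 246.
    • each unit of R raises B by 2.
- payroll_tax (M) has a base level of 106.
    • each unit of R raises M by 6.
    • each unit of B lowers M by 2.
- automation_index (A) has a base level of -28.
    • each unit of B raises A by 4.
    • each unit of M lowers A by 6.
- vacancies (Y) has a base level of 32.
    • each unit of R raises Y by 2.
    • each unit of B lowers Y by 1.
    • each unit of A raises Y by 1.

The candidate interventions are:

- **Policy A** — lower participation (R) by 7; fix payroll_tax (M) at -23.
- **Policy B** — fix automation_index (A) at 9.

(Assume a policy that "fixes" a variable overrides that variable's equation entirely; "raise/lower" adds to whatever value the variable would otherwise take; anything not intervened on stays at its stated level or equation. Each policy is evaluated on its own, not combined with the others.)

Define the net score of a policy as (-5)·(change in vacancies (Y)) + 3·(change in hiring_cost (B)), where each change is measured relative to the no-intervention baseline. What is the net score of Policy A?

Baseline:
  R = 152
  B = 246 + 2·152 = 550
  M = 106 + 6·152 − 2·550 = -82
  A = -28 + 4·550 − 6·(-82) = 2664
  Y = 32 + 2·152 − 550 + 2664 = 2450
Policy A (R − 7, M := -23):
  R = 152 − 7 = 145
  B = 246 + 2·145 = 536
  M = -23
  A = -28 + 4·536 − 6·(-23) = 2254
  Y = 32 + 2·145 − 536 + 2254 = 2040
ΔY = 2040 − 2450 = -410; ΔB = 536 − 550 = -14
Score = (-5)·(-410) + 3·(-14) = 2008

2008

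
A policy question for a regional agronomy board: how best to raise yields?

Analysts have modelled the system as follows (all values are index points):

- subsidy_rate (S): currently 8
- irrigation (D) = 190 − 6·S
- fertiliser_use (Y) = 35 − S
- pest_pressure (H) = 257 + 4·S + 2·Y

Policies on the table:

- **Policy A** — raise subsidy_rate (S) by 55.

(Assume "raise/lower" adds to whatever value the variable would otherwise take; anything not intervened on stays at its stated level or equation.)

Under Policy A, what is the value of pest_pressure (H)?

453

Policy A (S + 55):
  S = 8 + 55 = 63
  Y = 35 − 63 = -28
  H = 257 + 4·63 + 2·(-28) = 453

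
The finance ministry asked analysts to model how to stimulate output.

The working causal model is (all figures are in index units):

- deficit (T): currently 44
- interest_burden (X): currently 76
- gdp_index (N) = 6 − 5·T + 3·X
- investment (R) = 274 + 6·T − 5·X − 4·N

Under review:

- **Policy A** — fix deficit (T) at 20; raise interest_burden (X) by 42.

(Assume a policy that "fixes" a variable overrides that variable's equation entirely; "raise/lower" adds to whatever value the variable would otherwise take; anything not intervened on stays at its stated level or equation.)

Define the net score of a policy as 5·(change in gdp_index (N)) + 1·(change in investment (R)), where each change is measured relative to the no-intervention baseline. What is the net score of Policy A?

-108

Baseline:
  T = 44
  X = 76
  N = 6 − 5·44 + 3·76 = 14
  R = 274 + 6·44 − 5·76 − 4·14 = 102
Policy A (T := 20, X + 42):
  T = 20
  X = 76 + 42 = 118
  N = 6 − 5·20 + 3·118 = 260
  R = 274 + 6·20 − 5·118 − 4·260 = -1236
ΔN = 260 − 14 = 246; ΔR = -1236 − 102 = -1338
Score = 5·246 + 1·(-1338) = -108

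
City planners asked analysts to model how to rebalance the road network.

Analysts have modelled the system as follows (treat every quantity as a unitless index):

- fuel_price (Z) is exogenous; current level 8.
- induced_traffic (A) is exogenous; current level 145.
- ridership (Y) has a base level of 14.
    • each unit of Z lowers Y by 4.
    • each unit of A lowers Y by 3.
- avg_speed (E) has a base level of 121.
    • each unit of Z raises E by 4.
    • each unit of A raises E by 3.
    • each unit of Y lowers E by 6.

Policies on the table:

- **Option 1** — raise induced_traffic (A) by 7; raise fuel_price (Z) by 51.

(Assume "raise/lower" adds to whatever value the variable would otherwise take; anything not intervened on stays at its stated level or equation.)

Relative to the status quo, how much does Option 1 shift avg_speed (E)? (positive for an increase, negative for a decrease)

Baseline:
  Z = 8
  A = 145
  Y = 14 − 4·8 − 3·145 = -453
  E = 121 + 4·8 + 3·145 − 6·(-453) = 3306
Option 1 (A + 7, Z + 51):
  Z = 8 + 51 = 59
  A = 145 + 7 = 152
  Y = 14 − 4·59 − 3·152 = -678
  E = 121 + 4·59 + 3·152 − 6·(-678) = 4881
Change in E: 4881 − 3306 = 1575

1575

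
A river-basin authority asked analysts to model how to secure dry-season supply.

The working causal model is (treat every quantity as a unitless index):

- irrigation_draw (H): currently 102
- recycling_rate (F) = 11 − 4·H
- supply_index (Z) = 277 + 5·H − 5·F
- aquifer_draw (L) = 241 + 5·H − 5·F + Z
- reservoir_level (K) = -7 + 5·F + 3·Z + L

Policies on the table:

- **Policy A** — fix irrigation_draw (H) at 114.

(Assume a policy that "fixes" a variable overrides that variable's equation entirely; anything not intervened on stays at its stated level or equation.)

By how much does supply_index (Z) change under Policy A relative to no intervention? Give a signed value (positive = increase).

Baseline:
  H = 102
  F = 11 − 4·102 = -397
  Z = 277 + 5·102 − 5·(-397) = 2772
Policy A (H := 114):
  H = 114
  F = 11 − 4·114 = -445
  Z = 277 + 5·114 − 5·(-445) = 3072
Change in Z: 3072 − 2772 = 300

300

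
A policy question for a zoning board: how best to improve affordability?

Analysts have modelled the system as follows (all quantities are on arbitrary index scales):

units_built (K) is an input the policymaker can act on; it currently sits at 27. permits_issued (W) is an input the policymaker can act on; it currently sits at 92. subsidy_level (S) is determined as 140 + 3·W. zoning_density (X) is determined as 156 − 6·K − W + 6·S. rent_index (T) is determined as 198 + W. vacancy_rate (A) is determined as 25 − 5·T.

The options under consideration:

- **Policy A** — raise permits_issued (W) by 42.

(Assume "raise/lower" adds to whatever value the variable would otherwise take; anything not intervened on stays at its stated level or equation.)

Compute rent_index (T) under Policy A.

Policy A (W + 42):
  W = 92 + 42 = 134
  T = 198 + 134 = 332

332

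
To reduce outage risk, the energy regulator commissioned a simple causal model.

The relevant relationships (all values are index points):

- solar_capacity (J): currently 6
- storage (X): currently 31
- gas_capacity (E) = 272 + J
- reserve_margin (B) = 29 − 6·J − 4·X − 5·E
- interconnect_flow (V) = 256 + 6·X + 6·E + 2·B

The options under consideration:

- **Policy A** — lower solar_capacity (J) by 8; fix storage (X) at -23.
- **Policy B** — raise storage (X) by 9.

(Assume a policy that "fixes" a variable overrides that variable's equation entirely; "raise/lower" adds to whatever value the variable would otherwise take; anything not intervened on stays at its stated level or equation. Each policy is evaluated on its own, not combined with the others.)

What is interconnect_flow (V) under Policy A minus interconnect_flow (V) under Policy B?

254

Policy A (J − 8, X := -23):
  J = 6 − 8 = -2
  X = -23
  E = 272 + (-2) = 270
  B = 29 − 6·(-2) − 4·(-23) − 5·270 = -1217
  V = 256 + 6·(-23) + 6·270 + 2·(-1217) = -696
Policy B (X + 9):
  J = 6
  X = 31 + 9 = 40
  E = 272 + 6 = 278
  B = 29 − 6·6 − 4·40 − 5·278 = -1557
  V = 256 + 6·40 + 6·278 + 2·(-1557) = -950
V: -696 − (-950) = 254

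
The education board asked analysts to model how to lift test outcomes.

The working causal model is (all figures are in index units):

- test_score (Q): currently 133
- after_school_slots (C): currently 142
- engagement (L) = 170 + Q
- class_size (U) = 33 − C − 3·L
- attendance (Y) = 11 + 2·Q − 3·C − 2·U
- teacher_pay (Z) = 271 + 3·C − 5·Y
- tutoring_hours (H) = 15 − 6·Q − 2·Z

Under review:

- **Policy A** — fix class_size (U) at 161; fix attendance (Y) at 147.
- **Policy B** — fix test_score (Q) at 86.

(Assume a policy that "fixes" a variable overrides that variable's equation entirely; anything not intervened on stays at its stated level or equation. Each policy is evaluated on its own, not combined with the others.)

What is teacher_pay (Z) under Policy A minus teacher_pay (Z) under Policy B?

6820

Policy A (U := 161, Y := 147):
  Q = 133
  C = 142
  L = 170 + 133 = 303
  U = 161
  Y = 147
  Z = 271 + 3·142 − 5·147 = -38
Policy B (Q := 86):
  Q = 86
  C = 142
  L = 170 + 86 = 256
  U = 33 − 142 − 3·256 = -877
  Y = 11 + 2·86 − 3·142 − 2·(-877) = 1511
  Z = 271 + 3·142 − 5·1511 = -6858
Z: -38 − (-6858) = 6820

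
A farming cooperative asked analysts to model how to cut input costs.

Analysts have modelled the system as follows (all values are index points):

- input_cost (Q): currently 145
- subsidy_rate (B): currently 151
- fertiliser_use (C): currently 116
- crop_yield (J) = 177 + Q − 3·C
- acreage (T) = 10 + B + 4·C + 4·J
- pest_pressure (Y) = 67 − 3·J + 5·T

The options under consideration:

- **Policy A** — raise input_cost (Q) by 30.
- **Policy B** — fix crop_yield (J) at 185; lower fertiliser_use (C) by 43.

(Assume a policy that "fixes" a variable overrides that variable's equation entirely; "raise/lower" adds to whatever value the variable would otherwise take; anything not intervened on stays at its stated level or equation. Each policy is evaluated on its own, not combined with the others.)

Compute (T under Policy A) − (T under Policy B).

-552

Policy A (Q + 30):
  Q = 145 + 30 = 175
  B = 151
  C = 116
  J = 177 + 175 − 3·116 = 4
  T = 10 + 151 + 4·116 + 4·4 = 641
Policy B (J := 185, C − 43):
  Q = 145
  B = 151
  C = 116 − 43 = 73
  J = 185
  T = 10 + 151 + 4·73 + 4·185 = 1193
T: 641 − 1193 = -552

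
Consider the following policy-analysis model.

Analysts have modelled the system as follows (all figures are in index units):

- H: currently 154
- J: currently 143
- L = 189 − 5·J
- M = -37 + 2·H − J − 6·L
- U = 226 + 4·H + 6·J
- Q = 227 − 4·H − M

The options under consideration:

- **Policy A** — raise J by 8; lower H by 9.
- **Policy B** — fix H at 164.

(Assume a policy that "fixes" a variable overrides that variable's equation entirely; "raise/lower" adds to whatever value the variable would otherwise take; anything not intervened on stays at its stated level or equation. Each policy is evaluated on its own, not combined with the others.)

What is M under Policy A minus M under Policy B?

194

Policy A (J + 8, H − 9):
  H = 154 − 9 = 145
  J = 143 + 8 = 151
  L = 189 − 5·151 = -566
  M = -37 + 2·145 − 151 − 6·(-566) = 3498
Policy B (H := 164):
  H = 164
  J = 143
  L = 189 − 5·143 = -526
  M = -37 + 2·164 − 143 − 6·(-526) = 3304
M: 3498 − 3304 = 194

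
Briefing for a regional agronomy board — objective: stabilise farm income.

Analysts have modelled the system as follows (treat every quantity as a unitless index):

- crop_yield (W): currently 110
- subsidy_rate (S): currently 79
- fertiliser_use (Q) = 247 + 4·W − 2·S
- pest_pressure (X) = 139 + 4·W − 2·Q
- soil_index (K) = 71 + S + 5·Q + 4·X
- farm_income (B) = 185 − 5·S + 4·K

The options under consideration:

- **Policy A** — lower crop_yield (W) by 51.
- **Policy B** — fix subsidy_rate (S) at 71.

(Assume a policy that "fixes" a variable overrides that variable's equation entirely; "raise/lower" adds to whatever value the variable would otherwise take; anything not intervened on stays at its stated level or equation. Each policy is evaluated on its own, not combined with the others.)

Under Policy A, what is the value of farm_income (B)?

Policy A (W − 51):
  W = 110 − 51 = 59
  S = 79
  Q = 247 + 4·59 − 2·79 = 325
  X = 139 + 4·59 − 2·325 = -275
  K = 71 + 79 + 5·325 + 4·(-275) = 675
  B = 185 − 5·79 + 4·675 = 2490

2490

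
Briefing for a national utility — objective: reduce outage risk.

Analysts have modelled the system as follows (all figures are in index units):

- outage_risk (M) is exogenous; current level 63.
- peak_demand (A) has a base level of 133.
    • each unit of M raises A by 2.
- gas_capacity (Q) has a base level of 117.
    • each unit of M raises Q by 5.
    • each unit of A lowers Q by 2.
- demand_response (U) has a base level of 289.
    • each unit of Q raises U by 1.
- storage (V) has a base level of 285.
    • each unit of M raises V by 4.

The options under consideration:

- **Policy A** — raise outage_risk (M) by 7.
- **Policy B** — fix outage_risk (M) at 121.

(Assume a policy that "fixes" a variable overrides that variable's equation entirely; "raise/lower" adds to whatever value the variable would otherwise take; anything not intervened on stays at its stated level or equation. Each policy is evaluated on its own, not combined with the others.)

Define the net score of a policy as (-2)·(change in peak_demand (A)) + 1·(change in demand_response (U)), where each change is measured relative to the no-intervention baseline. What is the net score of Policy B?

Baseline:
  M = 63
  A = 133 + 2·63 = 259
  Q = 117 + 5·63 − 2·259 = -86
  U = 289 + (-86) = 203
Policy B (M := 121):
  M = 121
  A = 133 + 2·121 = 375
  Q = 117 + 5·121 − 2·375 = -28
  U = 289 + (-28) = 261
ΔA = 375 − 259 = 116; ΔU = 261 − 203 = 58
Score = (-2)·116 + 1·58 = -174

-174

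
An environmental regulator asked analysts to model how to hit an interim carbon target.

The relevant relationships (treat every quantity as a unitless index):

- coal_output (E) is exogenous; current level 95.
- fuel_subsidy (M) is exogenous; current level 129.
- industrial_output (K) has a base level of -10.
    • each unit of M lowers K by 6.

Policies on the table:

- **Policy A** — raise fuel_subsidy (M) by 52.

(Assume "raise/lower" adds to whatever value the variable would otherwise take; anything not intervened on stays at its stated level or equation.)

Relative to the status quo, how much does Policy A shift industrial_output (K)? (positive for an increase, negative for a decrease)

Baseline:
  M = 129
  K = -10 − 6·129 = -784
Policy A (M + 52):
  M = 129 + 52 = 181
  K = -10 − 6·181 = -1096
Change in K: -1096 − (-784) = -312

-312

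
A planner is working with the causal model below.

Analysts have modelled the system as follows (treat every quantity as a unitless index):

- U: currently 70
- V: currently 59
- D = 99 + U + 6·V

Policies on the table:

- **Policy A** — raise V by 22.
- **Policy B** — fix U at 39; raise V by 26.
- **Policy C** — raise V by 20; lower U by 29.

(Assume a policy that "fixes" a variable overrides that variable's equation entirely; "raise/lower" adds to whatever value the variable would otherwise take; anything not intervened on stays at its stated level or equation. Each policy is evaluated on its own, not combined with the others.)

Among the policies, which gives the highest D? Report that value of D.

655

Policy A (V + 22):
  U = 70
  V = 59 + 22 = 81
  D = 99 + 70 + 6·81 = 655
Policy B (U := 39, V + 26):
  U = 39
  V = 59 + 26 = 85
  D = 99 + 39 + 6·85 = 648
Policy C (V + 20, U − 29):
  U = 70 − 29 = 41
  V = 59 + 20 = 79
  D = 99 + 41 + 6·79 = 614
Comparing — Policy A: D=655, Policy B: D=648, Policy C: D=614. Highest is 655 (Policy A).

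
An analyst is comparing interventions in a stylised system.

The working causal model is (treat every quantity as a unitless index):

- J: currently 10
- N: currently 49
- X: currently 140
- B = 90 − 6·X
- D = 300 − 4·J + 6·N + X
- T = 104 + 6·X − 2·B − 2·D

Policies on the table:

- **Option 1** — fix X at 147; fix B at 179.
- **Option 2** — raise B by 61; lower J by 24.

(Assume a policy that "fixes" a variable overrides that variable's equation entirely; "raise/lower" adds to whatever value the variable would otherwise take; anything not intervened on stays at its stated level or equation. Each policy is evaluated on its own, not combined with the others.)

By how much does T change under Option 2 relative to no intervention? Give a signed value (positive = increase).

-314

Baseline:
  J = 10
  N = 49
  X = 140
  B = 90 − 6·140 = -750
  D = 300 − 4·10 + 6·49 + 140 = 694
  T = 104 + 6·140 − 2·(-750) − 2·694 = 1056
Option 2 (B + 61, J − 24):
  J = 10 − 24 = -14
  N = 49
  X = 140
  B = 90 − 6·140 (+61 from intervention) = -689
  D = 300 − 4·(-14) + 6·49 + 140 = 790
  T = 104 + 6·140 − 2·(-689) − 2·790 = 742
Change in T: 742 − 1056 = -314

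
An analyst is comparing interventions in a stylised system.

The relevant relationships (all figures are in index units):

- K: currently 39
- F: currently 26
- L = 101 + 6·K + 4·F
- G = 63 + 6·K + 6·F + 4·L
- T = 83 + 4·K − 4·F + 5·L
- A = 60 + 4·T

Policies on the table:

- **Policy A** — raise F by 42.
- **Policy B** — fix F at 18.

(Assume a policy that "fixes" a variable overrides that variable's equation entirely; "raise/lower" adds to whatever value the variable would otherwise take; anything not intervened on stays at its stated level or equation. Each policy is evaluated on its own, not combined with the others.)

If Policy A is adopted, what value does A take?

12068

Policy A (F + 42):
  K = 39
  F = 26 + 42 = 68
  L = 101 + 6·39 + 4·68 = 607
  T = 83 + 4·39 − 4·68 + 5·607 = 3002
  A = 60 + 4·3002 = 12068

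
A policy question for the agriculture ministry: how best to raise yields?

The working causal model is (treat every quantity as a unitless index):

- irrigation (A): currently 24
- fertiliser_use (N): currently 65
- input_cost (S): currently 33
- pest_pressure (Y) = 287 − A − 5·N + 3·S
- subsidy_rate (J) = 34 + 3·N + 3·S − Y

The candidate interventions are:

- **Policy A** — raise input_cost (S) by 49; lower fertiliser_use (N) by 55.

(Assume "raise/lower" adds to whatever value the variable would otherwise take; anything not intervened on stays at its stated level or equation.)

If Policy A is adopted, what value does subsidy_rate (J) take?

-149

Policy A (S + 49, N − 55):
  A = 24
  N = 65 − 55 = 10
  S = 33 + 49 = 82
  Y = 287 − 24 − 5·10 + 3·82 = 459
  J = 34 + 3·10 + 3·82 − 459 = -149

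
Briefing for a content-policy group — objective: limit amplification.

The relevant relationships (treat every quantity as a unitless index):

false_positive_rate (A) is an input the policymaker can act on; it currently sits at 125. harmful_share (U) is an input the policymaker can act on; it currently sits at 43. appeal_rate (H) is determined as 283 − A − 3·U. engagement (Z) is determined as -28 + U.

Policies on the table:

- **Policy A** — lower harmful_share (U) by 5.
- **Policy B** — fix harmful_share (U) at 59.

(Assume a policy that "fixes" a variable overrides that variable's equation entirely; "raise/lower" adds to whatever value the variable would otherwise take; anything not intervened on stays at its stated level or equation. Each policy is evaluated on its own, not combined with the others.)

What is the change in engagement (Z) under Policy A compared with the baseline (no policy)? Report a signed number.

-5

Baseline:
  U = 43
  Z = -28 + 43 = 15
Policy A (U − 5):
  U = 43 − 5 = 38
  Z = -28 + 38 = 10
Change in Z: 10 − 15 = -5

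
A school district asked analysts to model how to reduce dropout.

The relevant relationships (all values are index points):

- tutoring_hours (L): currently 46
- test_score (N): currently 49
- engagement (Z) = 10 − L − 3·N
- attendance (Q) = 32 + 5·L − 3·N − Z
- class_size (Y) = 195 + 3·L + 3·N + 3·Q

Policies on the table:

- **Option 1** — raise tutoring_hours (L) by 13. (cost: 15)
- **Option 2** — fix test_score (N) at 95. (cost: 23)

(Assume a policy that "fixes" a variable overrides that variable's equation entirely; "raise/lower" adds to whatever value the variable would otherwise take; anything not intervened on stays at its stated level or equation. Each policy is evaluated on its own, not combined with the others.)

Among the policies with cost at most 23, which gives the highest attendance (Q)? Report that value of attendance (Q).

376

Option 1 (L + 13):
  L = 46 + 13 = 59
  N = 49
  Z = 10 − 59 − 3·49 = -196
  Q = 32 + 5·59 − 3·49 − (-196) = 376
Option 2 (N := 95):
  L = 46
  N = 95
  Z = 10 − 46 − 3·95 = -321
  Q = 32 + 5·46 − 3·95 − (-321) = 298
Comparing — Option 1: Q=376, Option 2: Q=298. Highest is 376 (Option 1).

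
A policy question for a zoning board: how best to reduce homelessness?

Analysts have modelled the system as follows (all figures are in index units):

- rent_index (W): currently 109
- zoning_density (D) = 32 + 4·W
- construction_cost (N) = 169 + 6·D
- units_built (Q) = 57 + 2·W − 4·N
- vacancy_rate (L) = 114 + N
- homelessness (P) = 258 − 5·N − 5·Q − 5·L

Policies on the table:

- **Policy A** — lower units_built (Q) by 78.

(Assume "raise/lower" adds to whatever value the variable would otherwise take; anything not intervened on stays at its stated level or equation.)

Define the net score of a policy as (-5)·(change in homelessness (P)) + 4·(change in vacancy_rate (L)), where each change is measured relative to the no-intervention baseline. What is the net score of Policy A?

Baseline:
  W = 109
  D = 32 + 4·109 = 468
  N = 169 + 6·468 = 2977
  Q = 57 + 2·109 − 4·2977 = -11633
  L = 114 + 2977 = 3091
  P = 258 − 5·2977 − 5·(-11633) − 5·3091 = 28083
Policy A (Q − 78):
  W = 109
  D = 32 + 4·109 = 468
  N = 169 + 6·468 = 2977
  Q = 57 + 2·109 − 4·2977 (−78 from intervention) = -11711
  L = 114 + 2977 = 3091
  P = 258 − 5·2977 − 5·(-11711) − 5·3091 = 28473
ΔP = 28473 − 28083 = 390; ΔL = 3091 − 3091 = 0
Score = (-5)·390 + 4·0 = -1950

-1950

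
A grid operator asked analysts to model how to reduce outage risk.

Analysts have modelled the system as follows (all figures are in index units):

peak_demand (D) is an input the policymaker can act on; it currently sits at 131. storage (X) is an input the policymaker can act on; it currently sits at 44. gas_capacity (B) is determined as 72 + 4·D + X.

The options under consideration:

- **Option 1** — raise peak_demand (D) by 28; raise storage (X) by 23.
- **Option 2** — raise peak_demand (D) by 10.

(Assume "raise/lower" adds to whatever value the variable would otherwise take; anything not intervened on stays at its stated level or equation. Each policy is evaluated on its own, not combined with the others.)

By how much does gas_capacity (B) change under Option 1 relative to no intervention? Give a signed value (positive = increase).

Baseline:
  D = 131
  X = 44
  B = 72 + 4·131 + 44 = 640
Option 1 (D + 28, X + 23):
  D = 131 + 28 = 159
  X = 44 + 23 = 67
  B = 72 + 4·159 + 67 = 775
Change in B: 775 − 640 = 135

135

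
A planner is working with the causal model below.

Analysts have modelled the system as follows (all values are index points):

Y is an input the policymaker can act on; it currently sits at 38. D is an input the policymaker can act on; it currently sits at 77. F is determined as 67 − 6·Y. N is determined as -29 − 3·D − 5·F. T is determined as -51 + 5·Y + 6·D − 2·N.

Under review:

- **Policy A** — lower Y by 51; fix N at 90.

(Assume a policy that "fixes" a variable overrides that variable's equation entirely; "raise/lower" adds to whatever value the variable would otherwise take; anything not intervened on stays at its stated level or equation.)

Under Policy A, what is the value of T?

Policy A (Y − 51, N := 90):
  Y = 38 − 51 = -13
  D = 77
  F = 67 − 6·(-13) = 145
  N = 90
  T = -51 + 5·(-13) + 6·77 − 2·90 = 166

166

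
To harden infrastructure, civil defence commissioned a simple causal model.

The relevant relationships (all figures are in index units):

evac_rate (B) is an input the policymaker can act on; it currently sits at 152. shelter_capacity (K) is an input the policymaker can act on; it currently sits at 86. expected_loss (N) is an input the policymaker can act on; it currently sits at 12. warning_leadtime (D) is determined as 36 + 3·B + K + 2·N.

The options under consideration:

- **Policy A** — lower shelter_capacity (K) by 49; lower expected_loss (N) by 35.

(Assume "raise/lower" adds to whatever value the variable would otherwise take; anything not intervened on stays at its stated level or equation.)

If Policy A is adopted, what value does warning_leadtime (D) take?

Policy A (K − 49, N − 35):
  B = 152
  K = 86 − 49 = 37
  N = 12 − 35 = -23
  D = 36 + 3·152 + 37 + 2·(-23) = 483

483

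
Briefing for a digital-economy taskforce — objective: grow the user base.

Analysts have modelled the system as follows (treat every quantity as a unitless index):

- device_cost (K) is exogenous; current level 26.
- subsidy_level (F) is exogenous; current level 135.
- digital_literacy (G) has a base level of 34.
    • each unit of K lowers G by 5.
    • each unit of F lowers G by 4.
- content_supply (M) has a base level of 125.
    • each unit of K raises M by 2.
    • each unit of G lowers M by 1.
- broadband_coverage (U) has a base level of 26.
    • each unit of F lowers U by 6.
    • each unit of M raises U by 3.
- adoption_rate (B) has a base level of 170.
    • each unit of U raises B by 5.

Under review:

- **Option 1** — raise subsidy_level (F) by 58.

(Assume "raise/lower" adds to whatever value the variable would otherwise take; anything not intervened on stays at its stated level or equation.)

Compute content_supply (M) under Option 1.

Option 1 (F + 58):
  K = 26
  F = 135 + 58 = 193
  G = 34 − 5·26 − 4·193 = -868
  M = 125 + 2·26 − (-868) = 1045

1045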